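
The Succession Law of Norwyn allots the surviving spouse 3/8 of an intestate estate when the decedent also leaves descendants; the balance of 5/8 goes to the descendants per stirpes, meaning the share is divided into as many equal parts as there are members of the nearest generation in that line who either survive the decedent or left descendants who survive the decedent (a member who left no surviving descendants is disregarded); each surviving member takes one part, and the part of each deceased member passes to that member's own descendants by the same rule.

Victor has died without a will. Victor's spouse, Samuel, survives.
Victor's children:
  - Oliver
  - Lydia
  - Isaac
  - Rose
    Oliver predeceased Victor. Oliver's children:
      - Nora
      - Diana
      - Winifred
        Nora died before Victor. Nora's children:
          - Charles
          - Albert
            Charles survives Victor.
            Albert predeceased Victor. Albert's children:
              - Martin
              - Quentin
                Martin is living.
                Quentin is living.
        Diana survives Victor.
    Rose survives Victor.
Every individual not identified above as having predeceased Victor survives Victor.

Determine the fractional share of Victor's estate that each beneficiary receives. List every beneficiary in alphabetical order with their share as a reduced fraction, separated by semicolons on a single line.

Samuel, as surviving spouse, takes 3/8.
The remaining 5/8 passes to Victor's descendants per stirpes.
The 5/8 is divided into 4 equal shares of 5/32 among Oliver, Lydia, Isaac, Rose.
Oliver predeceased; the 5/32 allotted to Oliver's branch passes to Oliver's issue by representation.
The 5/32 is divided into 3 equal shares of 5/96 among Nora, Diana, Winifred.
Nora predeceased; the 5/96 allotted to Nora's branch passes to Nora's issue by representation.
The 5/96 is divided into 2 equal shares of 5/192 among Charles, Albert.
Charles is living and takes 5/192.
Albert predeceased; the 5/192 allotted to Albert's branch passes to Albert's issue by representation.
The 5/192 is divided into 2 equal shares of 5/384 among Martin, Quentin.
Martin is living and takes 5/384.
Quentin is living and takes 5/384.
Diana is living and takes 5/96.
Winifred is living and takes 5/96.
Lydia is living and takes 5/32.
Isaac is living and takes 5/32.
Rose is living and takes 5/32.

Charles 5/192; Diana 5/96; Isaac 5/32; Lydia 5/32; Martin 5/384; Quentin 5/384; Rose 5/32; Samuel 3/8; Winifred 5/96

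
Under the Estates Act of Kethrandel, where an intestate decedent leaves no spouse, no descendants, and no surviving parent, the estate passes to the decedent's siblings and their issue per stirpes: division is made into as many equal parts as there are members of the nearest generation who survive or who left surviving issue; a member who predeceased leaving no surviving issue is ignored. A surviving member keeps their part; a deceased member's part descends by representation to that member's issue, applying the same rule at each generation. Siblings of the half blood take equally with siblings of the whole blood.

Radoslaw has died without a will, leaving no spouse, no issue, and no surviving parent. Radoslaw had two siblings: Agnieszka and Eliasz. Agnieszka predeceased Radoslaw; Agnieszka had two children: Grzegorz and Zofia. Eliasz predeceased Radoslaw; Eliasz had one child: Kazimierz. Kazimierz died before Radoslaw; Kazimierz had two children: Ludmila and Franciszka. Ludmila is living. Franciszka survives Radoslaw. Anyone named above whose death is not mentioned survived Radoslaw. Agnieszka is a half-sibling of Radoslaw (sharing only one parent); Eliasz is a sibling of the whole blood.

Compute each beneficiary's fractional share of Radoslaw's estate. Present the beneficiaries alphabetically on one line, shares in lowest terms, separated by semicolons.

No spouse, descendants, or parent survives, so the estate passes to Radoslaw's siblings per stirpes.
Half-blood and whole-blood siblings take equally under the stated rule.
The estate is divided into 2 equal shares of 1/2 among Agnieszka, Eliasz.
Agnieszka predeceased; the 1/2 allotted to Agnieszka's branch passes to Agnieszka's issue by representation.
The 1/2 is divided into 2 equal shares of 1/4 among Grzegorz, Zofia.
Grzegorz is living and takes 1/4.
Zofia is living and takes 1/4.
Eliasz predeceased; the 1/2 allotted to Eliasz's branch passes to Eliasz's issue by representation.
Kazimierz's line is the sole branch at this level, so the full 1/2 passes to Kazimierz's issue by representation.
The 1/2 is divided into 2 equal shares of 1/4 among Ludmila, Franciszka.
Ludmila is living and takes 1/4.
Franciszka is living and takes 1/4.

Franciszka 1/4; Grzegorz 1/4; Ludmila 1/4; Zofia 1/4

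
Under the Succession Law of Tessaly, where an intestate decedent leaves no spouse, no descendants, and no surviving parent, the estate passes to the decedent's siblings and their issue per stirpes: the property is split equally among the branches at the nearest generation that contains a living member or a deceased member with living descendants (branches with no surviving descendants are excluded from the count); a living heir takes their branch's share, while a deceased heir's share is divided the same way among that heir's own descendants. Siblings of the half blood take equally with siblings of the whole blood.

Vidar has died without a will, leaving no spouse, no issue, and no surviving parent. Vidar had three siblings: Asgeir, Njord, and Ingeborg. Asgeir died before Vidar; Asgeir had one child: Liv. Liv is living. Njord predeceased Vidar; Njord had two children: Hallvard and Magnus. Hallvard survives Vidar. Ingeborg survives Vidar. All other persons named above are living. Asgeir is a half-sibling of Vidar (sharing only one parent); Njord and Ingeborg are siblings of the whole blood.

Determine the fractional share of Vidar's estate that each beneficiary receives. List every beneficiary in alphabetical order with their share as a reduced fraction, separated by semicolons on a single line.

No spouse, descendants, or parent survives, so the estate passes to Vidar's siblings per stirpes.
Half-blood and whole-blood siblings take equally under the stated rule.
The estate is divided into 3 equal shares of 1/3 among Asgeir, Njord, Ingeborg.
Asgeir predeceased; the 1/3 allotted to Asgeir's branch passes to Asgeir's issue by representation.
Liv is the sole taker at this level and receives the full 1/3.
Njord predeceased; the 1/3 allotted to Njord's branch passes to Njord's issue by representation.
The 1/3 is divided into 2 equal shares of 1/6 among Hallvard, Magnus.
Hallvard is living and takes 1/6.
Magnus is living and takes 1/6.
Ingeborg is living and takes 1/3.

Hallvard 1/6; Ingeborg 1/3; Liv 1/3; Magnus 1/6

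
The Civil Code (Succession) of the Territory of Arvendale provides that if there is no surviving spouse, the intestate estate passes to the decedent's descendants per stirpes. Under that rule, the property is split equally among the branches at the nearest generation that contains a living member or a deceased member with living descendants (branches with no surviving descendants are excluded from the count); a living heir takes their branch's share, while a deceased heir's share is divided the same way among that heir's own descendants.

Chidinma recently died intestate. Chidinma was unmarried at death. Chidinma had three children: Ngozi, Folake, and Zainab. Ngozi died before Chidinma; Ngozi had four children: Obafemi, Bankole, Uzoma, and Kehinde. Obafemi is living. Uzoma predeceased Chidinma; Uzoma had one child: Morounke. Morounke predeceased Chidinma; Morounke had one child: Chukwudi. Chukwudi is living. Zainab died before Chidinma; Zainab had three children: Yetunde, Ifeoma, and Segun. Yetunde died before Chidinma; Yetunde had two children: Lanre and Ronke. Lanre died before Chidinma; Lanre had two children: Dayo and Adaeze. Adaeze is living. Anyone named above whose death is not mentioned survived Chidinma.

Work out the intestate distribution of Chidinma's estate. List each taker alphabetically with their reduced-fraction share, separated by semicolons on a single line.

There is no surviving spouse, so the entire estate passes to Chidinma's descendants per stirpes.
The estate is divided into 3 equal shares of 1/3 among Ngozi, Folake, Zainab.
Ngozi predeceased; the 1/3 allotted to Ngozi's branch passes to Ngozi's issue by representation.
The 1/3 is divided into 4 equal shares of 1/12 among Obafemi, Bankole, Uzoma, Kehinde.
Obafemi is living and takes 1/12.
Bankole is living and takes 1/12.
Uzoma predeceased; the 1/12 allotted to Uzoma's branch passes to Uzoma's issue by representation.
Morounke's line is the sole branch at this level, so the full 1/12 passes to Morounke's issue by representation.
Chukwudi is the sole taker at this level and receives the full 1/12.
Kehinde is living and takes 1/12.
Folake is living and takes 1/3.
Zainab predeceased; the 1/3 allotted to Zainab's branch passes to Zainab's issue by representation.
The 1/3 is divided into 3 equal shares of 1/9 among Yetunde, Ifeoma, Segun.
Yetunde predeceased; the 1/9 allotted to Yetunde's branch passes to Yetunde's issue by representation.
The 1/9 is divided into 2 equal shares of 1/18 among Lanre, Ronke.
Lanre predeceased; the 1/18 allotted to Lanre's branch passes to Lanre's issue by representation.
The 1/18 is divided into 2 equal shares of 1/36 among Dayo, Adaeze.
Dayo is living and takes 1/36.
Adaeze is living and takes 1/36.
Ronke is living and takes 1/18.
Ifeoma is living and takes 1/9.
Segun is living and takes 1/9.

Adaeze 1/36; Bankole 1/12; Chukwudi 1/12; Dayo 1/36; Folake 1/3; Ifeoma 1/9; Kehinde 1/12; Obafemi 1/12; Ronke 1/18; Segun 1/9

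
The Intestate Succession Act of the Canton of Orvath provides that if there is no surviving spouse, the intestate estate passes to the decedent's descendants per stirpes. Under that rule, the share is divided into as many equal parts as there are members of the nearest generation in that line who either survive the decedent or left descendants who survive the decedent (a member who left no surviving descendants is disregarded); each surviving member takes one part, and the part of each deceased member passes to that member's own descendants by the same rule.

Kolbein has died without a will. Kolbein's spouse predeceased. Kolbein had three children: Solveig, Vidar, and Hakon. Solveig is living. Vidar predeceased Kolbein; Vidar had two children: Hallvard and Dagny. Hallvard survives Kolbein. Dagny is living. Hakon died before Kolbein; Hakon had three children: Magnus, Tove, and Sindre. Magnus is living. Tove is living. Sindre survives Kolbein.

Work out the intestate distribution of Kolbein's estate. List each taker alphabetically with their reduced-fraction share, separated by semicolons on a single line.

Dagny 1/6; Hallvard 1/6; Magnus 1/9; Sindre 1/9; Solveig 1/3; Tove 1/9

There is no surviving spouse, so the entire estate passes to Kolbein's descendants per stirpes.
The estate is divided into 3 equal shares of 1/3 among Solveig, Vidar, Hakon.
Solveig is living and takes 1/3.
Vidar predeceased; the 1/3 allotted to Vidar's branch passes to Vidar's issue by representation.
The 1/3 is divided into 2 equal shares of 1/6 among Hallvard, Dagny.
Hallvard is living and takes 1/6.
Dagny is living and takes 1/6.
Hakon predeceased; the 1/3 allotted to Hakon's branch passes to Hakon's issue by representation.
The 1/3 is divided into 3 equal shares of 1/9 among Magnus, Tove, Sindre.
Magnus is living and takes 1/9.
Tove is living and takes 1/9.
Sindre is living and takes 1/9.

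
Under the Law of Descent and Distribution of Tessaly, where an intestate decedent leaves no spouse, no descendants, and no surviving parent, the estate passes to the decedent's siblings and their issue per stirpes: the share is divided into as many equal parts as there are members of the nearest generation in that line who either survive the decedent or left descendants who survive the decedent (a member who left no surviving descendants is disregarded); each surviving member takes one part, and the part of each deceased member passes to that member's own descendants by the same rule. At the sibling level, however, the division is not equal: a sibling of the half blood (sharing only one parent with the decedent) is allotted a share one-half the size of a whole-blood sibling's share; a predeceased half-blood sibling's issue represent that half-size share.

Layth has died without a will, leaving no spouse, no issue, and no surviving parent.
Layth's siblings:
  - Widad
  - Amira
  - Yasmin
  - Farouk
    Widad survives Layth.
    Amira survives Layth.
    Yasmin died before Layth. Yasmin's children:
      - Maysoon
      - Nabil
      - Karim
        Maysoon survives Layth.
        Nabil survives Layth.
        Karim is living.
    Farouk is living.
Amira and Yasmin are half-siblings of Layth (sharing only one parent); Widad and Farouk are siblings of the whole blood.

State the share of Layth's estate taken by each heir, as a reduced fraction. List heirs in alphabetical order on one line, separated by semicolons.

No spouse, descendants, or parent survives, so the estate passes to Layth's siblings per stirpes.
Half-blood siblings count for one-half the weight of whole-blood siblings at the initial division.
Dividing 1 in proportion to weights (total weight 3): Widad (weight 1) → 1/3; Amira (weight 1/2) → 1/6; Yasmin (weight 1/2) → 1/6; Farouk (weight 1) → 1/3.
Widad is living and takes 1/3.
Amira is living and takes 1/6.
Yasmin predeceased; the 1/6 allotted to Yasmin's branch passes to Yasmin's issue by representation.
The 1/6 is divided into 3 equal shares of 1/18 among Maysoon, Nabil, Karim.
Maysoon is living and takes 1/18.
Nabil is living and takes 1/18.
Karim is living and takes 1/18.
Farouk is living and takes 1/3.

Amira 1/6; Farouk 1/3; Karim 1/18; Maysoon 1/18; Nabil 1/18; Widad 1/3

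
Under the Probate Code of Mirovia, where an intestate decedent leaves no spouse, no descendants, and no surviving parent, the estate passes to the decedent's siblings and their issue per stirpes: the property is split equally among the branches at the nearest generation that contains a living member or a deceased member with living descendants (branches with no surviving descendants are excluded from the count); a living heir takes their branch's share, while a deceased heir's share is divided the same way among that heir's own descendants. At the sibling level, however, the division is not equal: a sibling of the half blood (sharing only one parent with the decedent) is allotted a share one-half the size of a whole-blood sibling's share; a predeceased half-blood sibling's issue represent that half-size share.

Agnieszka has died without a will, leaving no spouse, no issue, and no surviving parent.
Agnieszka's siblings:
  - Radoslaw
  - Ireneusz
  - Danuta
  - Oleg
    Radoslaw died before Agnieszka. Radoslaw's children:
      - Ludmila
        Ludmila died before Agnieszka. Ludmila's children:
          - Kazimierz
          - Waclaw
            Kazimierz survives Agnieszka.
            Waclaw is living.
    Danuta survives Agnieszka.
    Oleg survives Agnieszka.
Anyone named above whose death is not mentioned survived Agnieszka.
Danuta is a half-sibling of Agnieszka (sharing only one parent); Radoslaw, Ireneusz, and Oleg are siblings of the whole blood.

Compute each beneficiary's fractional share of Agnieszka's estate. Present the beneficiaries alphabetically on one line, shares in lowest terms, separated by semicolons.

Danuta 1/7; Ireneusz 2/7; Kazimierz 1/7; Oleg 2/7; Waclaw 1/7

No spouse, descendants, or parent survives, so the estate passes to Agnieszka's siblings per stirpes.
Half-blood siblings count for one-half the weight of whole-blood siblings at the initial division.
Dividing 1 in proportion to weights (total weight 7/2): Radoslaw (weight 1) → 2/7; Ireneusz (weight 1) → 2/7; Danuta (weight 1/2) → 1/7; Oleg (weight 1) → 2/7.
Radoslaw predeceased; the 2/7 allotted to Radoslaw's branch passes to Radoslaw's issue by representation.
Ludmila's line is the sole branch at this level, so the full 2/7 passes to Ludmila's issue by representation.
The 2/7 is divided into 2 equal shares of 1/7 among Kazimierz, Waclaw.
Kazimierz is living and takes 1/7.
Waclaw is living and takes 1/7.
Ireneusz is living and takes 2/7.
Danuta is living and takes 1/7.
Oleg is living and takes 2/7.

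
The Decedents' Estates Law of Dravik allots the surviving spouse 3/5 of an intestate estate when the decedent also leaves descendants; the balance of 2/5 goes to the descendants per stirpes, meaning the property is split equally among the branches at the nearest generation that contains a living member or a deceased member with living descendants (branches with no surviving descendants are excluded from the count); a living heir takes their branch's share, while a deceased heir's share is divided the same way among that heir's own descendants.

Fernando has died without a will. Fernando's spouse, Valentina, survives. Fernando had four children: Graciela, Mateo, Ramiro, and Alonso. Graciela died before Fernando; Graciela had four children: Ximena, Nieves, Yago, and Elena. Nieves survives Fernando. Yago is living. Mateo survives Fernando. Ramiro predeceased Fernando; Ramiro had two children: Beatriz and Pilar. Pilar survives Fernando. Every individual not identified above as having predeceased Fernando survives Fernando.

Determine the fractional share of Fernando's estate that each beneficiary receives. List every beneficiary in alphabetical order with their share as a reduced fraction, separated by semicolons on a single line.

Alonso 1/10; Beatriz 1/20; Elena 1/40; Mateo 1/10; Nieves 1/40; Pilar 1/20; Valentina 3/5; Ximena 1/40; Yago 1/40

Valentina, as surviving spouse, takes 3/5.
The remaining 2/5 passes to Fernando's descendants per stirpes.
The 2/5 is divided into 4 equal shares of 1/10 among Graciela, Mateo, Ramiro, Alonso.
Graciela predeceased; the 1/10 allotted to Graciela's branch passes to Graciela's issue by representation.
The 1/10 is divided into 4 equal shares of 1/40 among Ximena, Nieves, Yago, Elena.
Ximena is living and takes 1/40.
Nieves is living and takes 1/40.
Yago is living and takes 1/40.
Elena is living and takes 1/40.
Mateo is living and takes 1/10.
Ramiro predeceased; the 1/10 allotted to Ramiro's branch passes to Ramiro's issue by representation.
The 1/10 is divided into 2 equal shares of 1/20 among Beatriz, Pilar.
Beatriz is living and takes 1/20.
Pilar is living and takes 1/20.
Alonso is living and takes 1/10.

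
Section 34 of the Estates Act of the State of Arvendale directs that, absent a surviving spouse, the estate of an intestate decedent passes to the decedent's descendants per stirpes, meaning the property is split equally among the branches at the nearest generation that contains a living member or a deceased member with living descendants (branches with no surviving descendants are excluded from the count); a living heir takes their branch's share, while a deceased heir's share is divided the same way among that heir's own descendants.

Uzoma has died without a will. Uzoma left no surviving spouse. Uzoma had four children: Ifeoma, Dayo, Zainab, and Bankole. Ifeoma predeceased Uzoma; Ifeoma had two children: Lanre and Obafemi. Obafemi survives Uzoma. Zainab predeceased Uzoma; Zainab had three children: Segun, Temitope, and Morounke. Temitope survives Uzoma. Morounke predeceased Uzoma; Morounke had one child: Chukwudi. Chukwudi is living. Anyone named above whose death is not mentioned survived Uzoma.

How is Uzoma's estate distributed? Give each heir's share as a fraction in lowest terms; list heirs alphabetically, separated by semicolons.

Bankole 1/4; Chukwudi 1/12; Dayo 1/4; Lanre 1/8; Obafemi 1/8; Segun 1/12; Temitope 1/12

There is no surviving spouse, so the entire estate passes to Uzoma's descendants per stirpes.
The estate is divided into 4 equal shares of 1/4 among Ifeoma, Dayo, Zainab, Bankole.
Ifeoma predeceased; the 1/4 allotted to Ifeoma's branch passes to Ifeoma's issue by representation.
The 1/4 is divided into 2 equal shares of 1/8 among Lanre, Obafemi.
Lanre is living and takes 1/8.
Obafemi is living and takes 1/8.
Dayo is living and takes 1/4.
Zainab predeceased; the 1/4 allotted to Zainab's branch passes to Zainab's issue by representation.
The 1/4 is divided into 3 equal shares of 1/12 among Segun, Temitope, Morounke.
Segun is living and takes 1/12.
Temitope is living and takes 1/12.
Morounke predeceased; the 1/12 allotted to Morounke's branch passes to Morounke's issue by representation.
Chukwudi is the sole taker at this level and receives the full 1/12.
Bankole is living and takes 1/4.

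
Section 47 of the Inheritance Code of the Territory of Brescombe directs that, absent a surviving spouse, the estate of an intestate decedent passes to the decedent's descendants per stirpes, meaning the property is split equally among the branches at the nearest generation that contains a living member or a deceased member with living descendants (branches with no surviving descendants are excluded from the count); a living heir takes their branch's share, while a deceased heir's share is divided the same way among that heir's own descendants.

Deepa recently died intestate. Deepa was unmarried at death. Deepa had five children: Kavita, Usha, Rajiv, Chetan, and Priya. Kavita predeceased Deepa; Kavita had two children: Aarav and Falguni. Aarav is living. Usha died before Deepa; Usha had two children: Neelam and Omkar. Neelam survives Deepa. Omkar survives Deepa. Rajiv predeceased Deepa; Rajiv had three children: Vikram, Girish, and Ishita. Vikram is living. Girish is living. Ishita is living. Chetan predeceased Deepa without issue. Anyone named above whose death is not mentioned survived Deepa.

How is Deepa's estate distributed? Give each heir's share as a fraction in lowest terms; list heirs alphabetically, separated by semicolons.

There is no surviving spouse, so the entire estate passes to Deepa's descendants per stirpes.
Chetan left no surviving issue, so that branch lapses and is disregarded.
The estate is divided into 4 equal shares of 1/4 among Kavita, Usha, Rajiv, Priya.
Kavita predeceased; the 1/4 allotted to Kavita's branch passes to Kavita's issue by representation.
The 1/4 is divided into 2 equal shares of 1/8 among Aarav, Falguni.
Aarav is living and takes 1/8.
Falguni is living and takes 1/8.
Usha predeceased; the 1/4 allotted to Usha's branch passes to Usha's issue by representation.
The 1/4 is divided into 2 equal shares of 1/8 among Neelam, Omkar.
Neelam is living and takes 1/8.
Omkar is living and takes 1/8.
Rajiv predeceased; the 1/4 allotted to Rajiv's branch passes to Rajiv's issue by representation.
The 1/4 is divided into 3 equal shares of 1/12 among Vikram, Girish, Ishita.
Vikram is living and takes 1/12.
Girish is living and takes 1/12.
Ishita is living and takes 1/12.
Priya is living and takes 1/4.

Aarav 1/8; Falguni 1/8; Girish 1/12; Ishita 1/12; Neelam 1/8; Omkar 1/8; Priya 1/4; Vikram 1/12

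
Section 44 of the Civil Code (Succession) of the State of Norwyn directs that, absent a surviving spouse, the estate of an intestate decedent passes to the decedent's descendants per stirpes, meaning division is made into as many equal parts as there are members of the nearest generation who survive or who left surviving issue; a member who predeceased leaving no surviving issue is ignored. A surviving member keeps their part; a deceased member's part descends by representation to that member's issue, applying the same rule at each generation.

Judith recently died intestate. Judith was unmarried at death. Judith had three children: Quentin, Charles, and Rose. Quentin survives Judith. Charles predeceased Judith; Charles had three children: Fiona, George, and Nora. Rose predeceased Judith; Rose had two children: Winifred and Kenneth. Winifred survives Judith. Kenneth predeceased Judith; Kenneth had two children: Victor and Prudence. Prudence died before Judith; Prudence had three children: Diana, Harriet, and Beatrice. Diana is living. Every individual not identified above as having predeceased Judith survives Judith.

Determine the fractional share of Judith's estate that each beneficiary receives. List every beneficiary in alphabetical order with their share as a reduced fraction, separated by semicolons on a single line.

There is no surviving spouse, so the entire estate passes to Judith's descendants per stirpes.
The estate is divided into 3 equal shares of 1/3 among Quentin, Charles, Rose.
Quentin is living and takes 1/3.
Charles predeceased; the 1/3 allotted to Charles's branch passes to Charles's issue by representation.
The 1/3 is divided into 3 equal shares of 1/9 among Fiona, George, Nora.
Fiona is living and takes 1/9.
George is living and takes 1/9.
Nora is living and takes 1/9.
Rose predeceased; the 1/3 allotted to Rose's branch passes to Rose's issue by representation.
The 1/3 is divided into 2 equal shares of 1/6 among Winifred, Kenneth.
Winifred is living and takes 1/6.
Kenneth predeceased; the 1/6 allotted to Kenneth's branch passes to Kenneth's issue by representation.
The 1/6 is divided into 2 equal shares of 1/12 among Victor, Prudence.
Victor is living and takes 1/12.
Prudence predeceased; the 1/12 allotted to Prudence's branch passes to Prudence's issue by representation.
The 1/12 is divided into 3 equal shares of 1/36 among Diana, Harriet, Beatrice.
Diana is living and takes 1/36.
Harriet is living and takes 1/36.
Beatrice is living and takes 1/36.

Beatrice 1/36; Diana 1/36; Fiona 1/9; George 1/9; Harriet 1/36; Nora 1/9; Quentin 1/3; Victor 1/12; Winifred 1/6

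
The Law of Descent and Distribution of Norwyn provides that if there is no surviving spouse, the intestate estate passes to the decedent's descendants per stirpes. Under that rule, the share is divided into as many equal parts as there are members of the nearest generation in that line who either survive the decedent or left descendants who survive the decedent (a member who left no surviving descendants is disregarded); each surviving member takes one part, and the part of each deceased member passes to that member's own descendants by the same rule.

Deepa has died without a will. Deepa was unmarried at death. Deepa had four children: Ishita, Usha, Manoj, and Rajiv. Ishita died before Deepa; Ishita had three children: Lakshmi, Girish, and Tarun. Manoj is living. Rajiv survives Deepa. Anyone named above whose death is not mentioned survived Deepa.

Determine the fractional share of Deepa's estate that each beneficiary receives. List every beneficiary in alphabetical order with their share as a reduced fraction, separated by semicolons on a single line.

There is no surviving spouse, so the entire estate passes to Deepa's descendants per stirpes.
The estate is divided into 4 equal shares of 1/4 among Ishita, Usha, Manoj, Rajiv.
Ishita predeceased; the 1/4 allotted to Ishita's branch passes to Ishita's issue by representation.
The 1/4 is divided into 3 equal shares of 1/12 among Lakshmi, Girish, Tarun.
Lakshmi is living and takes 1/12.
Girish is living and takes 1/12.
Tarun is living and takes 1/12.
Usha is living and takes 1/4.
Manoj is living and takes 1/4.
Rajiv is living and takes 1/4.

Girish 1/12; Lakshmi 1/12; Manoj 1/4; Rajiv 1/4; Tarun 1/12; Usha 1/4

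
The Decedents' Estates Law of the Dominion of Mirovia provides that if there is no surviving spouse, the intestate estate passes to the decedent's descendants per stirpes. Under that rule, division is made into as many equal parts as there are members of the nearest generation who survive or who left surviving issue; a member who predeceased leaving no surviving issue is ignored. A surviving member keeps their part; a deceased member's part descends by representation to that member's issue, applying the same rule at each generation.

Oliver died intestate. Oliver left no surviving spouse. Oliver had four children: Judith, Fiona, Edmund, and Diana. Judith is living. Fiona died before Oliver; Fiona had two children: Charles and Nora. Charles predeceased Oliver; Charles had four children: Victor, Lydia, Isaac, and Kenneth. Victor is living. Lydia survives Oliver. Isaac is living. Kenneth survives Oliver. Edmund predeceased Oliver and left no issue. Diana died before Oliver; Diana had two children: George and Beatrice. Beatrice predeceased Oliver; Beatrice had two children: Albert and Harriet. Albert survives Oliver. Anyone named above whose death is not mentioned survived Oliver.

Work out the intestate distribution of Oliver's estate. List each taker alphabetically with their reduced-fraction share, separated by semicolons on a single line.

Albert 1/12; George 1/6; Harriet 1/12; Isaac 1/24; Judith 1/3; Kenneth 1/24; Lydia 1/24; Nora 1/6; Victor 1/24

There is no surviving spouse, so the entire estate passes to Oliver's descendants per stirpes.
Edmund left no surviving issue, so that branch lapses and is disregarded.
The estate is divided into 3 equal shares of 1/3 among Judith, Fiona, Diana.
Judith is living and takes 1/3.
Fiona predeceased; the 1/3 allotted to Fiona's branch passes to Fiona's issue by representation.
The 1/3 is divided into 2 equal shares of 1/6 among Charles, Nora.
Charles predeceased; the 1/6 allotted to Charles's branch passes to Charles's issue by representation.
The 1/6 is divided into 4 equal shares of 1/24 among Victor, Lydia, Isaac, Kenneth.
Victor is living and takes 1/24.
Lydia is living and takes 1/24.
Isaac is living and takes 1/24.
Kenneth is living and takes 1/24.
Nora is living and takes 1/6.
Diana predeceased; the 1/3 allotted to Diana's branch passes to Diana's issue by representation.
The 1/3 is divided into 2 equal shares of 1/6 among George, Beatrice.
George is living and takes 1/6.
Beatrice predeceased; the 1/6 allotted to Beatrice's branch passes to Beatrice's issue by representation.
The 1/6 is divided into 2 equal shares of 1/12 among Albert, Harriet.
Albert is living and takes 1/12.
Harriet is living and takes 1/12.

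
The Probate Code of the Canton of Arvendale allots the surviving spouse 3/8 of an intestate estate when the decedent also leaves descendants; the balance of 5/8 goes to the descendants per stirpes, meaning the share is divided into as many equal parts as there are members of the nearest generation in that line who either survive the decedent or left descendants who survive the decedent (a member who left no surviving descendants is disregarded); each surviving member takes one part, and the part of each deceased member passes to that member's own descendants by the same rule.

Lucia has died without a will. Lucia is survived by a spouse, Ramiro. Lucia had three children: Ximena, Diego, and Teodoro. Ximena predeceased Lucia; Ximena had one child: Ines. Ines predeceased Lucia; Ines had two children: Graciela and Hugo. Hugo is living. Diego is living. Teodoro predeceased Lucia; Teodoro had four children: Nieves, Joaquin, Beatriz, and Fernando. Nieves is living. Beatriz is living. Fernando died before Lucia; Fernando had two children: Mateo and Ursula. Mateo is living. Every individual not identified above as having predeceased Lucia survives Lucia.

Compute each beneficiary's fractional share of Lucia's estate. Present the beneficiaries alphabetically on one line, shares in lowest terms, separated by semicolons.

Beatriz 5/96; Diego 5/24; Graciela 5/48; Hugo 5/48; Joaquin 5/96; Mateo 5/192; Nieves 5/96; Ramiro 3/8; Ursula 5/192

Ramiro, as surviving spouse, takes 3/8.
The remaining 5/8 passes to Lucia's descendants per stirpes.
The 5/8 is divided into 3 equal shares of 5/24 among Ximena, Diego, Teodoro.
Ximena predeceased; the 5/24 allotted to Ximena's branch passes to Ximena's issue by representation.
Ines's line is the sole branch at this level, so the full 5/24 passes to Ines's issue by representation.
The 5/24 is divided into 2 equal shares of 5/48 among Graciela, Hugo.
Graciela is living and takes 5/48.
Hugo is living and takes 5/48.
Diego is living and takes 5/24.
Teodoro predeceased; the 5/24 allotted to Teodoro's branch passes to Teodoro's issue by representation.
The 5/24 is divided into 4 equal shares of 5/96 among Nieves, Joaquin, Beatriz, Fernando.
Nieves is living and takes 5/96.
Joaquin is living and takes 5/96.
Beatriz is living and takes 5/96.
Fernando predeceased; the 5/96 allotted to Fernando's branch passes to Fernando's issue by representation.
The 5/96 is divided into 2 equal shares of 5/192 among Mateo, Ursula.
Mateo is living and takes 5/192.
Ursula is living and takes 5/192.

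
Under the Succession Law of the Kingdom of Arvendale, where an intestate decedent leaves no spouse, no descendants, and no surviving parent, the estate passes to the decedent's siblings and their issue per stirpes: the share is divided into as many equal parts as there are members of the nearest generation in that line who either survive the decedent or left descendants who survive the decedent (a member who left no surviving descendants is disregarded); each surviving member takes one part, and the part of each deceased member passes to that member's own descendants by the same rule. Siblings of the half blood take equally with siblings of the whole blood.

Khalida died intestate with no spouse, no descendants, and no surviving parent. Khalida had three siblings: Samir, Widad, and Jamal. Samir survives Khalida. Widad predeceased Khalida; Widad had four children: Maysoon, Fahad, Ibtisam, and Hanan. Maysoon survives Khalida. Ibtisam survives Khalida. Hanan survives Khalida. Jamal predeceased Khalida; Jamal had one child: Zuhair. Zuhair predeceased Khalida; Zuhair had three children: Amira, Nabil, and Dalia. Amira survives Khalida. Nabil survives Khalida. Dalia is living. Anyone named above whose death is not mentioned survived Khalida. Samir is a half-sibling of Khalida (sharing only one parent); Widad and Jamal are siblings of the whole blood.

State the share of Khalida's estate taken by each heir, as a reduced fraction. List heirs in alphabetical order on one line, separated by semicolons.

No spouse, descendants, or parent survives, so the estate passes to Khalida's siblings per stirpes.
Half-blood and whole-blood siblings take equally under the stated rule.
The estate is divided into 3 equal shares of 1/3 among Samir, Widad, Jamal.
Samir is living and takes 1/3.
Widad predeceased; the 1/3 allotted to Widad's branch passes to Widad's issue by representation.
The 1/3 is divided into 4 equal shares of 1/12 among Maysoon, Fahad, Ibtisam, Hanan.
Maysoon is living and takes 1/12.
Fahad is living and takes 1/12.
Ibtisam is living and takes 1/12.
Hanan is living and takes 1/12.
Jamal predeceased; the 1/3 allotted to Jamal's branch passes to Jamal's issue by representation.
Zuhair's line is the sole branch at this level, so the full 1/3 passes to Zuhair's issue by representation.
The 1/3 is divided into 3 equal shares of 1/9 among Amira, Nabil, Dalia.
Amira is living and takes 1/9.
Nabil is living and takes 1/9.
Dalia is living and takes 1/9.

Amira 1/9; Dalia 1/9; Fahad 1/12; Hanan 1/12; Ibtisam 1/12; Maysoon 1/12; Nabil 1/9; Samir 1/3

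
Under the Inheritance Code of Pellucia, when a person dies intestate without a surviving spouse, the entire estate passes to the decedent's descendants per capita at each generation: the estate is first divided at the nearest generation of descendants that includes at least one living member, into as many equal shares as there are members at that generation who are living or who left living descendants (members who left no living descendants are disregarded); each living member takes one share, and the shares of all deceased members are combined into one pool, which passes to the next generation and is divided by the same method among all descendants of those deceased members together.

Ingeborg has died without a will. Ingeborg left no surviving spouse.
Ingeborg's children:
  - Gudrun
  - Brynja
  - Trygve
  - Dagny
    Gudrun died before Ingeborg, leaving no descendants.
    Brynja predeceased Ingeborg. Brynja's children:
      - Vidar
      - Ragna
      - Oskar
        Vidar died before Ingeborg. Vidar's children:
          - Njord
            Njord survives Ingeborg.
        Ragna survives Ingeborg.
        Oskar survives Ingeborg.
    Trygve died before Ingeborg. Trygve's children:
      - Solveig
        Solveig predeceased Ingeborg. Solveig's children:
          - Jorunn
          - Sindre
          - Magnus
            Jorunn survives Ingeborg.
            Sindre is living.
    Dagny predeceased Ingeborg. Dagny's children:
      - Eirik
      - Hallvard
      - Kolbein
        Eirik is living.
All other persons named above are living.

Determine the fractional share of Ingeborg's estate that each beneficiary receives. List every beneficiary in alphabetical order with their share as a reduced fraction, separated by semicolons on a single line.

There is no surviving spouse, so the entire estate passes to Ingeborg's descendants per capita at each generation.
No one at generation 1 (Brynja, Trygve, Dagny) is living; moving to the next generation.
At generation 2 (Vidar, Ragna, Oskar, Solveig, Eirik, Hallvard, Kolbein) there are 7 shares of (1)/7 = 1/7 each.
Living: Ragna, Oskar, Eirik, Hallvard, and Kolbein — each takes 1/7.
Deceased: Vidar and Solveig. Their combined 2/7 is pooled and carried to generation 3.
At generation 3 (Njord, Jorunn, Sindre, Magnus) there are 4 shares of (2/7)/4 = 1/14 each.
Living: Njord, Jorunn, Sindre, and Magnus — each takes 1/14.

Eirik 1/7; Hallvard 1/7; Jorunn 1/14; Kolbein 1/7; Magnus 1/14; Njord 1/14; Oskar 1/7; Ragna 1/7; Sindre 1/14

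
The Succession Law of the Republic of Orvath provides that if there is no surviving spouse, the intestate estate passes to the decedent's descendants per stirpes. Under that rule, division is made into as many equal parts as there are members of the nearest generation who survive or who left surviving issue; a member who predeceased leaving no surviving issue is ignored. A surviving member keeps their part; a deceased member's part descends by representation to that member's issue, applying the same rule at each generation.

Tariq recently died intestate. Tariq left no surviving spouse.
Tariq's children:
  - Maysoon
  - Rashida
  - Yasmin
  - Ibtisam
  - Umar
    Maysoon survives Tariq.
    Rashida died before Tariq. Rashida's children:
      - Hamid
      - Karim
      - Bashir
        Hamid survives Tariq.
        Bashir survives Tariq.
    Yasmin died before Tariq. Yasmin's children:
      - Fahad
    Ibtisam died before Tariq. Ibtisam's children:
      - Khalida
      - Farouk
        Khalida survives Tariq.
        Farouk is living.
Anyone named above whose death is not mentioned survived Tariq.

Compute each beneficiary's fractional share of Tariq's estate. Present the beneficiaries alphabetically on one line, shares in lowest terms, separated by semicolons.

There is no surviving spouse, so the entire estate passes to Tariq's descendants per stirpes.
The estate is divided into 5 equal shares of 1/5 among Maysoon, Rashida, Yasmin, Ibtisam, Umar.
Maysoon is living and takes 1/5.
Rashida predeceased; the 1/5 allotted to Rashida's branch passes to Rashida's issue by representation.
The 1/5 is divided into 3 equal shares of 1/15 among Hamid, Karim, Bashir.
Hamid is living and takes 1/15.
Karim is living and takes 1/15.
Bashir is living and takes 1/15.
Yasmin predeceased; the 1/5 allotted to Yasmin's branch passes to Yasmin's issue by representation.
Fahad is the sole taker at this level and receives the full 1/5.
Ibtisam predeceased; the 1/5 allotted to Ibtisam's branch passes to Ibtisam's issue by representation.
The 1/5 is divided into 2 equal shares of 1/10 among Khalida, Farouk.
Khalida is living and takes 1/10.
Farouk is living and takes 1/10.
Umar is living and takes 1/5.

Bashir 1/15; Fahad 1/5; Farouk 1/10; Hamid 1/15; Karim 1/15; Khalida 1/10; Maysoon 1/5; Umar 1/5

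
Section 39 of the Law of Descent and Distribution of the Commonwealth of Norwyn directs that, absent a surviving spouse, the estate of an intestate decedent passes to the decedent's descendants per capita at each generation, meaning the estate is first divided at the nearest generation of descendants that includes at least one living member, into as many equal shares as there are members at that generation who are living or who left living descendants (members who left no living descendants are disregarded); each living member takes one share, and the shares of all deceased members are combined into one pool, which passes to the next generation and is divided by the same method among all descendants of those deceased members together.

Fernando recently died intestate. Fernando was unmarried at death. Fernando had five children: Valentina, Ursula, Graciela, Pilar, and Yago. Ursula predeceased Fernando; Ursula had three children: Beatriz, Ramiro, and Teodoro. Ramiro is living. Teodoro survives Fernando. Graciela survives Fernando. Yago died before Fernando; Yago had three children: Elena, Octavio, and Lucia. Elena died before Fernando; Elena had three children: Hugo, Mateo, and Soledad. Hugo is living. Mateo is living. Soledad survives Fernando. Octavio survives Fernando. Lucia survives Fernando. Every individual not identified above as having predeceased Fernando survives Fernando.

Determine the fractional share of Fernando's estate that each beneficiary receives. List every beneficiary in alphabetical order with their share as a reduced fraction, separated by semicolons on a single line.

Beatriz 1/15; Graciela 1/5; Hugo 1/45; Lucia 1/15; Mateo 1/45; Octavio 1/15; Pilar 1/5; Ramiro 1/15; Soledad 1/45; Teodoro 1/15; Valentina 1/5

There is no surviving spouse, so the entire estate passes to Fernando's descendants per capita at each generation.
At generation 1 (Valentina, Ursula, Graciela, Pilar, Yago) there are 5 shares of (1)/5 = 1/5 each.
Living: Valentina, Graciela, and Pilar — each takes 1/5.
Deceased: Ursula and Yago. Their combined 2/5 is pooled and carried to generation 2.
At generation 2 (Beatriz, Ramiro, Teodoro, Elena, Octavio, Lucia) there are 6 shares of (2/5)/6 = 1/15 each.
Living: Beatriz, Ramiro, Teodoro, Octavio, and Lucia — each takes 1/15.
Deceased: Elena. That 1/15 share is carried to generation 3.
At generation 3 (Hugo, Mateo, Soledad) there are 3 shares of (1/15)/3 = 1/45 each.
Living: Hugo, Mateo, and Soledad — each takes 1/45.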